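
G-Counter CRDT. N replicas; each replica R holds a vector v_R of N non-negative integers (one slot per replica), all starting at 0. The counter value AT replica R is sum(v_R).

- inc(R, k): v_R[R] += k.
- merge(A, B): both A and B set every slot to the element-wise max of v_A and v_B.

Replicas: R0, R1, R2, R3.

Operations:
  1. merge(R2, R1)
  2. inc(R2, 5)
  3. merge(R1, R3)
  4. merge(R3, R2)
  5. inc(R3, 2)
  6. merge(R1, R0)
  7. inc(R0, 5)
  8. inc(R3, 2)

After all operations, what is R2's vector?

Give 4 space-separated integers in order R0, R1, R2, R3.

Answer: 0 0 5 0

Derivation:
Op 1: merge R2<->R1 -> R2=(0,0,0,0) R1=(0,0,0,0)
Op 2: inc R2 by 5 -> R2=(0,0,5,0) value=5
Op 3: merge R1<->R3 -> R1=(0,0,0,0) R3=(0,0,0,0)
Op 4: merge R3<->R2 -> R3=(0,0,5,0) R2=(0,0,5,0)
Op 5: inc R3 by 2 -> R3=(0,0,5,2) value=7
Op 6: merge R1<->R0 -> R1=(0,0,0,0) R0=(0,0,0,0)
Op 7: inc R0 by 5 -> R0=(5,0,0,0) value=5
Op 8: inc R3 by 2 -> R3=(0,0,5,4) value=9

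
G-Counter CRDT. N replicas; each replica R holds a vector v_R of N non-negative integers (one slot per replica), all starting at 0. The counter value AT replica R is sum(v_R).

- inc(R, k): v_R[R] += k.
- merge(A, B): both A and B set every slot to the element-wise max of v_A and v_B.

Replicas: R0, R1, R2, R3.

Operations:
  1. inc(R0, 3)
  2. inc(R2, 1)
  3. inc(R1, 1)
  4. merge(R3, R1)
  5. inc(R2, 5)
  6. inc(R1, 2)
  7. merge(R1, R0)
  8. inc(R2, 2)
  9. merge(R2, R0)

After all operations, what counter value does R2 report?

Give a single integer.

Op 1: inc R0 by 3 -> R0=(3,0,0,0) value=3
Op 2: inc R2 by 1 -> R2=(0,0,1,0) value=1
Op 3: inc R1 by 1 -> R1=(0,1,0,0) value=1
Op 4: merge R3<->R1 -> R3=(0,1,0,0) R1=(0,1,0,0)
Op 5: inc R2 by 5 -> R2=(0,0,6,0) value=6
Op 6: inc R1 by 2 -> R1=(0,3,0,0) value=3
Op 7: merge R1<->R0 -> R1=(3,3,0,0) R0=(3,3,0,0)
Op 8: inc R2 by 2 -> R2=(0,0,8,0) value=8
Op 9: merge R2<->R0 -> R2=(3,3,8,0) R0=(3,3,8,0)

Answer: 14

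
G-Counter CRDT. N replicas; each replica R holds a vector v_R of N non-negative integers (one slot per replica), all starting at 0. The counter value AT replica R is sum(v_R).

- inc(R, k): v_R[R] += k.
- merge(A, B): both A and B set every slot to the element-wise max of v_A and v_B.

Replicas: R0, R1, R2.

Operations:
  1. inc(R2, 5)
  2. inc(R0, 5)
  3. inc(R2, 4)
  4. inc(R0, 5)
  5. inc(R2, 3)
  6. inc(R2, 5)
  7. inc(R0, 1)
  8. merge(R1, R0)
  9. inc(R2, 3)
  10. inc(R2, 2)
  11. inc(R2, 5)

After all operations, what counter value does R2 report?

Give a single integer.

Op 1: inc R2 by 5 -> R2=(0,0,5) value=5
Op 2: inc R0 by 5 -> R0=(5,0,0) value=5
Op 3: inc R2 by 4 -> R2=(0,0,9) value=9
Op 4: inc R0 by 5 -> R0=(10,0,0) value=10
Op 5: inc R2 by 3 -> R2=(0,0,12) value=12
Op 6: inc R2 by 5 -> R2=(0,0,17) value=17
Op 7: inc R0 by 1 -> R0=(11,0,0) value=11
Op 8: merge R1<->R0 -> R1=(11,0,0) R0=(11,0,0)
Op 9: inc R2 by 3 -> R2=(0,0,20) value=20
Op 10: inc R2 by 2 -> R2=(0,0,22) value=22
Op 11: inc R2 by 5 -> R2=(0,0,27) value=27

Answer: 27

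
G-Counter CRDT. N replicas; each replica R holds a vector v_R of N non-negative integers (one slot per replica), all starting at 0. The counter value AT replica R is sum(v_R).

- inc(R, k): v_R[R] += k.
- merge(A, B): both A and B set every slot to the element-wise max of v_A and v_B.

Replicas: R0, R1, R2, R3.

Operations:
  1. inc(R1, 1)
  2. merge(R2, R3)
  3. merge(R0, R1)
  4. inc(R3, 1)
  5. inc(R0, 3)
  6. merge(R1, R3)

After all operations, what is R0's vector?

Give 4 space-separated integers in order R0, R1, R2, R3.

Op 1: inc R1 by 1 -> R1=(0,1,0,0) value=1
Op 2: merge R2<->R3 -> R2=(0,0,0,0) R3=(0,0,0,0)
Op 3: merge R0<->R1 -> R0=(0,1,0,0) R1=(0,1,0,0)
Op 4: inc R3 by 1 -> R3=(0,0,0,1) value=1
Op 5: inc R0 by 3 -> R0=(3,1,0,0) value=4
Op 6: merge R1<->R3 -> R1=(0,1,0,1) R3=(0,1,0,1)

Answer: 3 1 0 0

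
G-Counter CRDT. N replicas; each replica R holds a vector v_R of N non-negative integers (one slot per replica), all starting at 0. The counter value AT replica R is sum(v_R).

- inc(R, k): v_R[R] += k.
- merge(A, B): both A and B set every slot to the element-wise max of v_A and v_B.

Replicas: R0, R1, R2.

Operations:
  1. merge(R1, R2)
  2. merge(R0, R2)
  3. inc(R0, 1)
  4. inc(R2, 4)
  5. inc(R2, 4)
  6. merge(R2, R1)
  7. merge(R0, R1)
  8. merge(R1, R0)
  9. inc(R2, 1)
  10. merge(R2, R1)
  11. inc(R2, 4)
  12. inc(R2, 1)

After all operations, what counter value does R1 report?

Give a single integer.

Answer: 10

Derivation:
Op 1: merge R1<->R2 -> R1=(0,0,0) R2=(0,0,0)
Op 2: merge R0<->R2 -> R0=(0,0,0) R2=(0,0,0)
Op 3: inc R0 by 1 -> R0=(1,0,0) value=1
Op 4: inc R2 by 4 -> R2=(0,0,4) value=4
Op 5: inc R2 by 4 -> R2=(0,0,8) value=8
Op 6: merge R2<->R1 -> R2=(0,0,8) R1=(0,0,8)
Op 7: merge R0<->R1 -> R0=(1,0,8) R1=(1,0,8)
Op 8: merge R1<->R0 -> R1=(1,0,8) R0=(1,0,8)
Op 9: inc R2 by 1 -> R2=(0,0,9) value=9
Op 10: merge R2<->R1 -> R2=(1,0,9) R1=(1,0,9)
Op 11: inc R2 by 4 -> R2=(1,0,13) value=14
Op 12: inc R2 by 1 -> R2=(1,0,14) value=15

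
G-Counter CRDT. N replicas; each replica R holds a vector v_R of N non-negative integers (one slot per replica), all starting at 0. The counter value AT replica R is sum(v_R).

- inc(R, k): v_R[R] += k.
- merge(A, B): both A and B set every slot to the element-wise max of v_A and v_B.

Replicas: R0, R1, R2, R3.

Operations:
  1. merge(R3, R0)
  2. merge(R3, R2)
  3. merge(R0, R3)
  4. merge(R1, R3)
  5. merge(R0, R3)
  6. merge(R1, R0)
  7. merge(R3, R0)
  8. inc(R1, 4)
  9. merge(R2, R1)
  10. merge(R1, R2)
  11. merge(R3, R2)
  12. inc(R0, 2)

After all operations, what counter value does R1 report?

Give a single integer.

Op 1: merge R3<->R0 -> R3=(0,0,0,0) R0=(0,0,0,0)
Op 2: merge R3<->R2 -> R3=(0,0,0,0) R2=(0,0,0,0)
Op 3: merge R0<->R3 -> R0=(0,0,0,0) R3=(0,0,0,0)
Op 4: merge R1<->R3 -> R1=(0,0,0,0) R3=(0,0,0,0)
Op 5: merge R0<->R3 -> R0=(0,0,0,0) R3=(0,0,0,0)
Op 6: merge R1<->R0 -> R1=(0,0,0,0) R0=(0,0,0,0)
Op 7: merge R3<->R0 -> R3=(0,0,0,0) R0=(0,0,0,0)
Op 8: inc R1 by 4 -> R1=(0,4,0,0) value=4
Op 9: merge R2<->R1 -> R2=(0,4,0,0) R1=(0,4,0,0)
Op 10: merge R1<->R2 -> R1=(0,4,0,0) R2=(0,4,0,0)
Op 11: merge R3<->R2 -> R3=(0,4,0,0) R2=(0,4,0,0)
Op 12: inc R0 by 2 -> R0=(2,0,0,0) value=2

Answer: 4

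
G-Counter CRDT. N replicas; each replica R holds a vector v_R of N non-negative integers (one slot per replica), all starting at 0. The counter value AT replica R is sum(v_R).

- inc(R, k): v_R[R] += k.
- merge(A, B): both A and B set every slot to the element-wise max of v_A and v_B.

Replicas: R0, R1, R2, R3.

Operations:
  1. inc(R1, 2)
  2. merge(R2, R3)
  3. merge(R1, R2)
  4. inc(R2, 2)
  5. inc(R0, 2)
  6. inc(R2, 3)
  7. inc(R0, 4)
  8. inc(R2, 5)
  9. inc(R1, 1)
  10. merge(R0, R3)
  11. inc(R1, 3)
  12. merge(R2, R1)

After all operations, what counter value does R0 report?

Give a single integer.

Op 1: inc R1 by 2 -> R1=(0,2,0,0) value=2
Op 2: merge R2<->R3 -> R2=(0,0,0,0) R3=(0,0,0,0)
Op 3: merge R1<->R2 -> R1=(0,2,0,0) R2=(0,2,0,0)
Op 4: inc R2 by 2 -> R2=(0,2,2,0) value=4
Op 5: inc R0 by 2 -> R0=(2,0,0,0) value=2
Op 6: inc R2 by 3 -> R2=(0,2,5,0) value=7
Op 7: inc R0 by 4 -> R0=(6,0,0,0) value=6
Op 8: inc R2 by 5 -> R2=(0,2,10,0) value=12
Op 9: inc R1 by 1 -> R1=(0,3,0,0) value=3
Op 10: merge R0<->R3 -> R0=(6,0,0,0) R3=(6,0,0,0)
Op 11: inc R1 by 3 -> R1=(0,6,0,0) value=6
Op 12: merge R2<->R1 -> R2=(0,6,10,0) R1=(0,6,10,0)

Answer: 6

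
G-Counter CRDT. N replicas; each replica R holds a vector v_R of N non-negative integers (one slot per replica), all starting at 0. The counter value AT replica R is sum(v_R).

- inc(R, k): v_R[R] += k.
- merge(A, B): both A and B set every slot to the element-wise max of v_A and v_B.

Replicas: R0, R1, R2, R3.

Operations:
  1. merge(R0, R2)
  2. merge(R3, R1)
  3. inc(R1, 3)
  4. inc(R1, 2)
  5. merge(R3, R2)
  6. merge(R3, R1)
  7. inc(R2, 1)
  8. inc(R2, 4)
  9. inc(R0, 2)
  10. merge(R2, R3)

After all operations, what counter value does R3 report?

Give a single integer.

Answer: 10

Derivation:
Op 1: merge R0<->R2 -> R0=(0,0,0,0) R2=(0,0,0,0)
Op 2: merge R3<->R1 -> R3=(0,0,0,0) R1=(0,0,0,0)
Op 3: inc R1 by 3 -> R1=(0,3,0,0) value=3
Op 4: inc R1 by 2 -> R1=(0,5,0,0) value=5
Op 5: merge R3<->R2 -> R3=(0,0,0,0) R2=(0,0,0,0)
Op 6: merge R3<->R1 -> R3=(0,5,0,0) R1=(0,5,0,0)
Op 7: inc R2 by 1 -> R2=(0,0,1,0) value=1
Op 8: inc R2 by 4 -> R2=(0,0,5,0) value=5
Op 9: inc R0 by 2 -> R0=(2,0,0,0) value=2
Op 10: merge R2<->R3 -> R2=(0,5,5,0) R3=(0,5,5,0)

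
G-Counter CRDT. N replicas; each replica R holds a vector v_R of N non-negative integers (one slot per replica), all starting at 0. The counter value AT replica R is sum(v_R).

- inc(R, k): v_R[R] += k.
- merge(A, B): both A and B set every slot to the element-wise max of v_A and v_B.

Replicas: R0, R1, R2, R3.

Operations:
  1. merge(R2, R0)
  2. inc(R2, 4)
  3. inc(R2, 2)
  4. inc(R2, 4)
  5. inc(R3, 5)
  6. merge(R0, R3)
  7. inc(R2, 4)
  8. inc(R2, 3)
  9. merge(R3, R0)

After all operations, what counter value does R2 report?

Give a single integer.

Op 1: merge R2<->R0 -> R2=(0,0,0,0) R0=(0,0,0,0)
Op 2: inc R2 by 4 -> R2=(0,0,4,0) value=4
Op 3: inc R2 by 2 -> R2=(0,0,6,0) value=6
Op 4: inc R2 by 4 -> R2=(0,0,10,0) value=10
Op 5: inc R3 by 5 -> R3=(0,0,0,5) value=5
Op 6: merge R0<->R3 -> R0=(0,0,0,5) R3=(0,0,0,5)
Op 7: inc R2 by 4 -> R2=(0,0,14,0) value=14
Op 8: inc R2 by 3 -> R2=(0,0,17,0) value=17
Op 9: merge R3<->R0 -> R3=(0,0,0,5) R0=(0,0,0,5)

Answer: 17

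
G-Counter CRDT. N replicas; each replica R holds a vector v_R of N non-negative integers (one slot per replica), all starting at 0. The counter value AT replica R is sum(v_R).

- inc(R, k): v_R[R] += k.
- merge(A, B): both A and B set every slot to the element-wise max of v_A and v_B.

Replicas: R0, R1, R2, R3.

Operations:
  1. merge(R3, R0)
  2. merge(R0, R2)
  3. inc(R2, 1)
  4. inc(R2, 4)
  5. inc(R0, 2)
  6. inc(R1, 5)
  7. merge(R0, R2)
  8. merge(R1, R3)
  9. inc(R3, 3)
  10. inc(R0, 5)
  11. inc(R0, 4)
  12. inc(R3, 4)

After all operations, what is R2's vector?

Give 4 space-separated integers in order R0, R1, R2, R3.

Op 1: merge R3<->R0 -> R3=(0,0,0,0) R0=(0,0,0,0)
Op 2: merge R0<->R2 -> R0=(0,0,0,0) R2=(0,0,0,0)
Op 3: inc R2 by 1 -> R2=(0,0,1,0) value=1
Op 4: inc R2 by 4 -> R2=(0,0,5,0) value=5
Op 5: inc R0 by 2 -> R0=(2,0,0,0) value=2
Op 6: inc R1 by 5 -> R1=(0,5,0,0) value=5
Op 7: merge R0<->R2 -> R0=(2,0,5,0) R2=(2,0,5,0)
Op 8: merge R1<->R3 -> R1=(0,5,0,0) R3=(0,5,0,0)
Op 9: inc R3 by 3 -> R3=(0,5,0,3) value=8
Op 10: inc R0 by 5 -> R0=(7,0,5,0) value=12
Op 11: inc R0 by 4 -> R0=(11,0,5,0) value=16
Op 12: inc R3 by 4 -> R3=(0,5,0,7) value=12

Answer: 2 0 5 0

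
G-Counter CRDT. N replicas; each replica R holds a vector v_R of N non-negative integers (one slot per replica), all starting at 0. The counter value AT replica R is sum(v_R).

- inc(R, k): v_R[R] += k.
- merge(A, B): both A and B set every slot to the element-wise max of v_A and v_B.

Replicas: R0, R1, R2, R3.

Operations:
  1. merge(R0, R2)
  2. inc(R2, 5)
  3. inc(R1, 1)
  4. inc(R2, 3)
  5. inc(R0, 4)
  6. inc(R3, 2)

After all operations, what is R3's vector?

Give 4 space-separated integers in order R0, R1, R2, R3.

Answer: 0 0 0 2

Derivation:
Op 1: merge R0<->R2 -> R0=(0,0,0,0) R2=(0,0,0,0)
Op 2: inc R2 by 5 -> R2=(0,0,5,0) value=5
Op 3: inc R1 by 1 -> R1=(0,1,0,0) value=1
Op 4: inc R2 by 3 -> R2=(0,0,8,0) value=8
Op 5: inc R0 by 4 -> R0=(4,0,0,0) value=4
Op 6: inc R3 by 2 -> R3=(0,0,0,2) value=2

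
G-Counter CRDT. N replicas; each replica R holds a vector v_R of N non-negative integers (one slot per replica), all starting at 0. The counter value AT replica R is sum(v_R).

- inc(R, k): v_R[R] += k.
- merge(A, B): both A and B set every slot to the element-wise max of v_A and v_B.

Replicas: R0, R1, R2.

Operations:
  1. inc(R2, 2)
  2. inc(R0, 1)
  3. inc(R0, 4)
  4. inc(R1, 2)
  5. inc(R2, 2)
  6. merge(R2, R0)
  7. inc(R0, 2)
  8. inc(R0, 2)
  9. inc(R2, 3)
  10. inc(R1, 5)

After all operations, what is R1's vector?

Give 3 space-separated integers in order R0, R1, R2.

Op 1: inc R2 by 2 -> R2=(0,0,2) value=2
Op 2: inc R0 by 1 -> R0=(1,0,0) value=1
Op 3: inc R0 by 4 -> R0=(5,0,0) value=5
Op 4: inc R1 by 2 -> R1=(0,2,0) value=2
Op 5: inc R2 by 2 -> R2=(0,0,4) value=4
Op 6: merge R2<->R0 -> R2=(5,0,4) R0=(5,0,4)
Op 7: inc R0 by 2 -> R0=(7,0,4) value=11
Op 8: inc R0 by 2 -> R0=(9,0,4) value=13
Op 9: inc R2 by 3 -> R2=(5,0,7) value=12
Op 10: inc R1 by 5 -> R1=(0,7,0) value=7

Answer: 0 7 0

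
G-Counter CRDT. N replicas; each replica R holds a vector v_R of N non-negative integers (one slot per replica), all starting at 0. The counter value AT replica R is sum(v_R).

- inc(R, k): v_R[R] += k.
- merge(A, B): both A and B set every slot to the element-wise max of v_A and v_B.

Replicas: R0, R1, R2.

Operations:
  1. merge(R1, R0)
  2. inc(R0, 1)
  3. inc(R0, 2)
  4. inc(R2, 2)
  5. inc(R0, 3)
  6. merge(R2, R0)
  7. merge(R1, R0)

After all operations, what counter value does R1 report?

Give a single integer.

Answer: 8

Derivation:
Op 1: merge R1<->R0 -> R1=(0,0,0) R0=(0,0,0)
Op 2: inc R0 by 1 -> R0=(1,0,0) value=1
Op 3: inc R0 by 2 -> R0=(3,0,0) value=3
Op 4: inc R2 by 2 -> R2=(0,0,2) value=2
Op 5: inc R0 by 3 -> R0=(6,0,0) value=6
Op 6: merge R2<->R0 -> R2=(6,0,2) R0=(6,0,2)
Op 7: merge R1<->R0 -> R1=(6,0,2) R0=(6,0,2)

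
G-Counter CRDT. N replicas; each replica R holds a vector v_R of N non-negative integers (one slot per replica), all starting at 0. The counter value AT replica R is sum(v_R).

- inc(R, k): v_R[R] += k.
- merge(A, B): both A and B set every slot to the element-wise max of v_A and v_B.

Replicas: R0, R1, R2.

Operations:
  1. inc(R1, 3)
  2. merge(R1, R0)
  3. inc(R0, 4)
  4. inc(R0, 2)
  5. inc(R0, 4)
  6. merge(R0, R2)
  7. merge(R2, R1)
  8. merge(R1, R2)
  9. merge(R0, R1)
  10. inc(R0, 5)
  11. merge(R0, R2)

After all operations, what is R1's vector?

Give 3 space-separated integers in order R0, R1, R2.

Op 1: inc R1 by 3 -> R1=(0,3,0) value=3
Op 2: merge R1<->R0 -> R1=(0,3,0) R0=(0,3,0)
Op 3: inc R0 by 4 -> R0=(4,3,0) value=7
Op 4: inc R0 by 2 -> R0=(6,3,0) value=9
Op 5: inc R0 by 4 -> R0=(10,3,0) value=13
Op 6: merge R0<->R2 -> R0=(10,3,0) R2=(10,3,0)
Op 7: merge R2<->R1 -> R2=(10,3,0) R1=(10,3,0)
Op 8: merge R1<->R2 -> R1=(10,3,0) R2=(10,3,0)
Op 9: merge R0<->R1 -> R0=(10,3,0) R1=(10,3,0)
Op 10: inc R0 by 5 -> R0=(15,3,0) value=18
Op 11: merge R0<->R2 -> R0=(15,3,0) R2=(15,3,0)

Answer: 10 3 0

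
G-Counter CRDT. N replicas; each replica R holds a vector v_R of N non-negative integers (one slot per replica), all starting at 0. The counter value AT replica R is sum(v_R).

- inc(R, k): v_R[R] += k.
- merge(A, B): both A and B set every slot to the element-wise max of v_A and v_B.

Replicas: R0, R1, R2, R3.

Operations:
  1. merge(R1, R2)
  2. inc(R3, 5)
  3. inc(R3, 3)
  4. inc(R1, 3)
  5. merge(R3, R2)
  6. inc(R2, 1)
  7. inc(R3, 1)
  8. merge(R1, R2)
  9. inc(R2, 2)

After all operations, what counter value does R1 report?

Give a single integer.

Answer: 12

Derivation:
Op 1: merge R1<->R2 -> R1=(0,0,0,0) R2=(0,0,0,0)
Op 2: inc R3 by 5 -> R3=(0,0,0,5) value=5
Op 3: inc R3 by 3 -> R3=(0,0,0,8) value=8
Op 4: inc R1 by 3 -> R1=(0,3,0,0) value=3
Op 5: merge R3<->R2 -> R3=(0,0,0,8) R2=(0,0,0,8)
Op 6: inc R2 by 1 -> R2=(0,0,1,8) value=9
Op 7: inc R3 by 1 -> R3=(0,0,0,9) value=9
Op 8: merge R1<->R2 -> R1=(0,3,1,8) R2=(0,3,1,8)
Op 9: inc R2 by 2 -> R2=(0,3,3,8) value=14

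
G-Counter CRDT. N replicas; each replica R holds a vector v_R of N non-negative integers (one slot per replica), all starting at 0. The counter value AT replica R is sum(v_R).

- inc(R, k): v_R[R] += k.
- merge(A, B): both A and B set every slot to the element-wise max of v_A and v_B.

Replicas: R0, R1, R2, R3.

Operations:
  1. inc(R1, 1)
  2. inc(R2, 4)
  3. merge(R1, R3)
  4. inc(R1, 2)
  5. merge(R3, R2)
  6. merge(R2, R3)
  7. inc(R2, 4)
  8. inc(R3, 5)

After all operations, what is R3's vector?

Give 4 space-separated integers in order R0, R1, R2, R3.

Op 1: inc R1 by 1 -> R1=(0,1,0,0) value=1
Op 2: inc R2 by 4 -> R2=(0,0,4,0) value=4
Op 3: merge R1<->R3 -> R1=(0,1,0,0) R3=(0,1,0,0)
Op 4: inc R1 by 2 -> R1=(0,3,0,0) value=3
Op 5: merge R3<->R2 -> R3=(0,1,4,0) R2=(0,1,4,0)
Op 6: merge R2<->R3 -> R2=(0,1,4,0) R3=(0,1,4,0)
Op 7: inc R2 by 4 -> R2=(0,1,8,0) value=9
Op 8: inc R3 by 5 -> R3=(0,1,4,5) value=10

Answer: 0 1 4 5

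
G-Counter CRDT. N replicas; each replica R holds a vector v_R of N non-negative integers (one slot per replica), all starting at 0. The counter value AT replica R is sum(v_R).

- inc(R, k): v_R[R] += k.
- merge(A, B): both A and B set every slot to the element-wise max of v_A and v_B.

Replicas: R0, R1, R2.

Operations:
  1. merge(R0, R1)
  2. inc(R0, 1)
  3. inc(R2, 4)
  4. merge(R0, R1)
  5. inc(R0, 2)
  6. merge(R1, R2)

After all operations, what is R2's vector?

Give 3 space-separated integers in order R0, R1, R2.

Op 1: merge R0<->R1 -> R0=(0,0,0) R1=(0,0,0)
Op 2: inc R0 by 1 -> R0=(1,0,0) value=1
Op 3: inc R2 by 4 -> R2=(0,0,4) value=4
Op 4: merge R0<->R1 -> R0=(1,0,0) R1=(1,0,0)
Op 5: inc R0 by 2 -> R0=(3,0,0) value=3
Op 6: merge R1<->R2 -> R1=(1,0,4) R2=(1,0,4)

Answer: 1 0 4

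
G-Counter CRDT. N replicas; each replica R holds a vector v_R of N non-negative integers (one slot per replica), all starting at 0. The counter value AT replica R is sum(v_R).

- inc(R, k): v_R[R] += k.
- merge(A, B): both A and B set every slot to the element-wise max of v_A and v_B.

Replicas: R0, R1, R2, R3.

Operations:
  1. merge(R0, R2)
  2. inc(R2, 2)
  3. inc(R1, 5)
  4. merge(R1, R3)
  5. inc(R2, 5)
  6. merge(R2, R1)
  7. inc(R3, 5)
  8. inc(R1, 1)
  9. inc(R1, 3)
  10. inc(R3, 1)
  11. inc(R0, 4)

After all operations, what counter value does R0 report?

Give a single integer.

Answer: 4

Derivation:
Op 1: merge R0<->R2 -> R0=(0,0,0,0) R2=(0,0,0,0)
Op 2: inc R2 by 2 -> R2=(0,0,2,0) value=2
Op 3: inc R1 by 5 -> R1=(0,5,0,0) value=5
Op 4: merge R1<->R3 -> R1=(0,5,0,0) R3=(0,5,0,0)
Op 5: inc R2 by 5 -> R2=(0,0,7,0) value=7
Op 6: merge R2<->R1 -> R2=(0,5,7,0) R1=(0,5,7,0)
Op 7: inc R3 by 5 -> R3=(0,5,0,5) value=10
Op 8: inc R1 by 1 -> R1=(0,6,7,0) value=13
Op 9: inc R1 by 3 -> R1=(0,9,7,0) value=16
Op 10: inc R3 by 1 -> R3=(0,5,0,6) value=11
Op 11: inc R0 by 4 -> R0=(4,0,0,0) value=4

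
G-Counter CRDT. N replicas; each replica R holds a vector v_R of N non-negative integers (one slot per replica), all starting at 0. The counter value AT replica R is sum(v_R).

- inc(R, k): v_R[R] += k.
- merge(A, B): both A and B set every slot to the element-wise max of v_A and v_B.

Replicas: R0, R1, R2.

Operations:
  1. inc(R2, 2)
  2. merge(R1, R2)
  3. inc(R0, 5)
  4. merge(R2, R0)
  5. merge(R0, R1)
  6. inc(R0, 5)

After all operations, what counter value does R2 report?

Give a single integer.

Answer: 7

Derivation:
Op 1: inc R2 by 2 -> R2=(0,0,2) value=2
Op 2: merge R1<->R2 -> R1=(0,0,2) R2=(0,0,2)
Op 3: inc R0 by 5 -> R0=(5,0,0) value=5
Op 4: merge R2<->R0 -> R2=(5,0,2) R0=(5,0,2)
Op 5: merge R0<->R1 -> R0=(5,0,2) R1=(5,0,2)
Op 6: inc R0 by 5 -> R0=(10,0,2) value=12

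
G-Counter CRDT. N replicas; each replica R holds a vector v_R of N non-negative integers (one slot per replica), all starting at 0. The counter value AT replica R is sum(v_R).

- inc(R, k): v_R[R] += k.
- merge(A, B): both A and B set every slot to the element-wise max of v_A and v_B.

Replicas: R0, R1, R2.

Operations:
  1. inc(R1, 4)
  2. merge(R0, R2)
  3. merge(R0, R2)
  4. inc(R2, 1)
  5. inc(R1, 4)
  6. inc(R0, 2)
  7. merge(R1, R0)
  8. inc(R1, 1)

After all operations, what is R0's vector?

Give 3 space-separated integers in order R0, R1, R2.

Op 1: inc R1 by 4 -> R1=(0,4,0) value=4
Op 2: merge R0<->R2 -> R0=(0,0,0) R2=(0,0,0)
Op 3: merge R0<->R2 -> R0=(0,0,0) R2=(0,0,0)
Op 4: inc R2 by 1 -> R2=(0,0,1) value=1
Op 5: inc R1 by 4 -> R1=(0,8,0) value=8
Op 6: inc R0 by 2 -> R0=(2,0,0) value=2
Op 7: merge R1<->R0 -> R1=(2,8,0) R0=(2,8,0)
Op 8: inc R1 by 1 -> R1=(2,9,0) value=11

Answer: 2 8 0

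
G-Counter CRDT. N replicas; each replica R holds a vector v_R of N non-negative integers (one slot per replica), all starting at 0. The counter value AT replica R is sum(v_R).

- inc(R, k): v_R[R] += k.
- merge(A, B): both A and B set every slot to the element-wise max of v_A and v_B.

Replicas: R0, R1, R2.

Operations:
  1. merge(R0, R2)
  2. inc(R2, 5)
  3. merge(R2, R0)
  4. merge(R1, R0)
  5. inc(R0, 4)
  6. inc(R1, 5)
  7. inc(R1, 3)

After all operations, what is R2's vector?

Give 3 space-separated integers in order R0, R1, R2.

Op 1: merge R0<->R2 -> R0=(0,0,0) R2=(0,0,0)
Op 2: inc R2 by 5 -> R2=(0,0,5) value=5
Op 3: merge R2<->R0 -> R2=(0,0,5) R0=(0,0,5)
Op 4: merge R1<->R0 -> R1=(0,0,5) R0=(0,0,5)
Op 5: inc R0 by 4 -> R0=(4,0,5) value=9
Op 6: inc R1 by 5 -> R1=(0,5,5) value=10
Op 7: inc R1 by 3 -> R1=(0,8,5) value=13

Answer: 0 0 5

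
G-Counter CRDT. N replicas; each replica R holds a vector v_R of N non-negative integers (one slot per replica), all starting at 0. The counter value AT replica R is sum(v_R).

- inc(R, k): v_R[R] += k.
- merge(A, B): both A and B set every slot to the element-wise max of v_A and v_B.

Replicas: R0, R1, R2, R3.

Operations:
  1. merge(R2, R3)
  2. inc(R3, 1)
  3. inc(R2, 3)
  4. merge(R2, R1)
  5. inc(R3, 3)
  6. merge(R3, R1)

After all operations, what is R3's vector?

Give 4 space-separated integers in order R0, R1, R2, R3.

Op 1: merge R2<->R3 -> R2=(0,0,0,0) R3=(0,0,0,0)
Op 2: inc R3 by 1 -> R3=(0,0,0,1) value=1
Op 3: inc R2 by 3 -> R2=(0,0,3,0) value=3
Op 4: merge R2<->R1 -> R2=(0,0,3,0) R1=(0,0,3,0)
Op 5: inc R3 by 3 -> R3=(0,0,0,4) value=4
Op 6: merge R3<->R1 -> R3=(0,0,3,4) R1=(0,0,3,4)

Answer: 0 0 3 4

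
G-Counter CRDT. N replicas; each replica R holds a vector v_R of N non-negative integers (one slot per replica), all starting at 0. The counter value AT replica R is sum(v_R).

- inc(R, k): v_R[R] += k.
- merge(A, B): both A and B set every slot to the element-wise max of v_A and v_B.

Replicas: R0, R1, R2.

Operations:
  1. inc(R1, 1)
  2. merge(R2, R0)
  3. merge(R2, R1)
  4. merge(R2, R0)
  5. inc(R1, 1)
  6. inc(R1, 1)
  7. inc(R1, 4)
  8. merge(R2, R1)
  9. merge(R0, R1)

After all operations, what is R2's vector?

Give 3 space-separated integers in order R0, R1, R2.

Op 1: inc R1 by 1 -> R1=(0,1,0) value=1
Op 2: merge R2<->R0 -> R2=(0,0,0) R0=(0,0,0)
Op 3: merge R2<->R1 -> R2=(0,1,0) R1=(0,1,0)
Op 4: merge R2<->R0 -> R2=(0,1,0) R0=(0,1,0)
Op 5: inc R1 by 1 -> R1=(0,2,0) value=2
Op 6: inc R1 by 1 -> R1=(0,3,0) value=3
Op 7: inc R1 by 4 -> R1=(0,7,0) value=7
Op 8: merge R2<->R1 -> R2=(0,7,0) R1=(0,7,0)
Op 9: merge R0<->R1 -> R0=(0,7,0) R1=(0,7,0)

Answer: 0 7 0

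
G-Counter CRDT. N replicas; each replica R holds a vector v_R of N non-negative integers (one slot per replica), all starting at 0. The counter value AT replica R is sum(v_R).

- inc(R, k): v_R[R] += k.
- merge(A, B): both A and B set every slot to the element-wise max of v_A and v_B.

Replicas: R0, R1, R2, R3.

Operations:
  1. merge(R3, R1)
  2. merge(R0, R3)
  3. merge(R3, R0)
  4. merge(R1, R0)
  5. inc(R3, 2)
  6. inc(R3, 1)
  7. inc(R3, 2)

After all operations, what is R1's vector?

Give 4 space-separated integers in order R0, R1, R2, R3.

Op 1: merge R3<->R1 -> R3=(0,0,0,0) R1=(0,0,0,0)
Op 2: merge R0<->R3 -> R0=(0,0,0,0) R3=(0,0,0,0)
Op 3: merge R3<->R0 -> R3=(0,0,0,0) R0=(0,0,0,0)
Op 4: merge R1<->R0 -> R1=(0,0,0,0) R0=(0,0,0,0)
Op 5: inc R3 by 2 -> R3=(0,0,0,2) value=2
Op 6: inc R3 by 1 -> R3=(0,0,0,3) value=3
Op 7: inc R3 by 2 -> R3=(0,0,0,5) value=5

Answer: 0 0 0 0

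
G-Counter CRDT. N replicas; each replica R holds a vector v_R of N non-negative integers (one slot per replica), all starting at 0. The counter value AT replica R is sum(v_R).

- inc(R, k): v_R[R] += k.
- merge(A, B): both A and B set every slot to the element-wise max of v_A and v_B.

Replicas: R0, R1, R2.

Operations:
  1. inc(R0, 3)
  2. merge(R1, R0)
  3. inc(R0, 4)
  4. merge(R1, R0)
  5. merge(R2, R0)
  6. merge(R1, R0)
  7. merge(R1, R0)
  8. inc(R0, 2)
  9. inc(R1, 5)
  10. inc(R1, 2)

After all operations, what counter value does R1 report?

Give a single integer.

Answer: 14

Derivation:
Op 1: inc R0 by 3 -> R0=(3,0,0) value=3
Op 2: merge R1<->R0 -> R1=(3,0,0) R0=(3,0,0)
Op 3: inc R0 by 4 -> R0=(7,0,0) value=7
Op 4: merge R1<->R0 -> R1=(7,0,0) R0=(7,0,0)
Op 5: merge R2<->R0 -> R2=(7,0,0) R0=(7,0,0)
Op 6: merge R1<->R0 -> R1=(7,0,0) R0=(7,0,0)
Op 7: merge R1<->R0 -> R1=(7,0,0) R0=(7,0,0)
Op 8: inc R0 by 2 -> R0=(9,0,0) value=9
Op 9: inc R1 by 5 -> R1=(7,5,0) value=12
Op 10: inc R1 by 2 -> R1=(7,7,0) value=14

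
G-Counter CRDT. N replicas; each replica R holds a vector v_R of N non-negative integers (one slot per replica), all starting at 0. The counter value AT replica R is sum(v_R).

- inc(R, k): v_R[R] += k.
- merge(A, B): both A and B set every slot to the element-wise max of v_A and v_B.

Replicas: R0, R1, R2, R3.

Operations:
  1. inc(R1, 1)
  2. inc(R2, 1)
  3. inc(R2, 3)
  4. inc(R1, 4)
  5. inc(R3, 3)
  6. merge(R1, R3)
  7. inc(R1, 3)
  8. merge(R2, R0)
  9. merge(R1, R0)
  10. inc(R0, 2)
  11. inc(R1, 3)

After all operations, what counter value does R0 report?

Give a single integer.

Op 1: inc R1 by 1 -> R1=(0,1,0,0) value=1
Op 2: inc R2 by 1 -> R2=(0,0,1,0) value=1
Op 3: inc R2 by 3 -> R2=(0,0,4,0) value=4
Op 4: inc R1 by 4 -> R1=(0,5,0,0) value=5
Op 5: inc R3 by 3 -> R3=(0,0,0,3) value=3
Op 6: merge R1<->R3 -> R1=(0,5,0,3) R3=(0,5,0,3)
Op 7: inc R1 by 3 -> R1=(0,8,0,3) value=11
Op 8: merge R2<->R0 -> R2=(0,0,4,0) R0=(0,0,4,0)
Op 9: merge R1<->R0 -> R1=(0,8,4,3) R0=(0,8,4,3)
Op 10: inc R0 by 2 -> R0=(2,8,4,3) value=17
Op 11: inc R1 by 3 -> R1=(0,11,4,3) value=18

Answer: 17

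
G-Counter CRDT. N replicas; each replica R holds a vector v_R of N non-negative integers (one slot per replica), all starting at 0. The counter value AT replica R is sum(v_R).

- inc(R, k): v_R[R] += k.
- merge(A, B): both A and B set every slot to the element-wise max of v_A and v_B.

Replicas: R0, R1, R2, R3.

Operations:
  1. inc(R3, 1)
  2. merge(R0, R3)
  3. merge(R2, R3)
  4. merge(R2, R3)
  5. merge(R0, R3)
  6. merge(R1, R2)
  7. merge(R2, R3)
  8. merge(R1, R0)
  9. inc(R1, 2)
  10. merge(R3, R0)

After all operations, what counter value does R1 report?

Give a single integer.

Answer: 3

Derivation:
Op 1: inc R3 by 1 -> R3=(0,0,0,1) value=1
Op 2: merge R0<->R3 -> R0=(0,0,0,1) R3=(0,0,0,1)
Op 3: merge R2<->R3 -> R2=(0,0,0,1) R3=(0,0,0,1)
Op 4: merge R2<->R3 -> R2=(0,0,0,1) R3=(0,0,0,1)
Op 5: merge R0<->R3 -> R0=(0,0,0,1) R3=(0,0,0,1)
Op 6: merge R1<->R2 -> R1=(0,0,0,1) R2=(0,0,0,1)
Op 7: merge R2<->R3 -> R2=(0,0,0,1) R3=(0,0,0,1)
Op 8: merge R1<->R0 -> R1=(0,0,0,1) R0=(0,0,0,1)
Op 9: inc R1 by 2 -> R1=(0,2,0,1) value=3
Op 10: merge R3<->R0 -> R3=(0,0,0,1) R0=(0,0,0,1)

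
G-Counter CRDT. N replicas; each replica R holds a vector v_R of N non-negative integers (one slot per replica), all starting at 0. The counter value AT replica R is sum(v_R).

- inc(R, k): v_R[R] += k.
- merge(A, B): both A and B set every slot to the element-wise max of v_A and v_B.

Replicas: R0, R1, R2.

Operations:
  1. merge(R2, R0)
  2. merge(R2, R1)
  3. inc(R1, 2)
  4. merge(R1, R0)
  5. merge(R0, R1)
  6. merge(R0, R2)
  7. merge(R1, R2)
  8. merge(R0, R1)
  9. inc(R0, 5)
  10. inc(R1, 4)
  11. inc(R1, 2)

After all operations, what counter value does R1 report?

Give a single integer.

Op 1: merge R2<->R0 -> R2=(0,0,0) R0=(0,0,0)
Op 2: merge R2<->R1 -> R2=(0,0,0) R1=(0,0,0)
Op 3: inc R1 by 2 -> R1=(0,2,0) value=2
Op 4: merge R1<->R0 -> R1=(0,2,0) R0=(0,2,0)
Op 5: merge R0<->R1 -> R0=(0,2,0) R1=(0,2,0)
Op 6: merge R0<->R2 -> R0=(0,2,0) R2=(0,2,0)
Op 7: merge R1<->R2 -> R1=(0,2,0) R2=(0,2,0)
Op 8: merge R0<->R1 -> R0=(0,2,0) R1=(0,2,0)
Op 9: inc R0 by 5 -> R0=(5,2,0) value=7
Op 10: inc R1 by 4 -> R1=(0,6,0) value=6
Op 11: inc R1 by 2 -> R1=(0,8,0) value=8

Answer: 8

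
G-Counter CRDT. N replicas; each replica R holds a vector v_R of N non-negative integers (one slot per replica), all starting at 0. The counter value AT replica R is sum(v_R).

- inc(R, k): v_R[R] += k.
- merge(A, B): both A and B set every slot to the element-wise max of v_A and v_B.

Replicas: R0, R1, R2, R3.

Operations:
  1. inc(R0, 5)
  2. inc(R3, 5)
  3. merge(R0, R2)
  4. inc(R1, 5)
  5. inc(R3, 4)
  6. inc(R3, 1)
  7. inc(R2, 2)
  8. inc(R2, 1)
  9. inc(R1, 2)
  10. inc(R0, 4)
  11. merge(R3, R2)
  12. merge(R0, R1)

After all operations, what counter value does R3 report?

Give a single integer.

Op 1: inc R0 by 5 -> R0=(5,0,0,0) value=5
Op 2: inc R3 by 5 -> R3=(0,0,0,5) value=5
Op 3: merge R0<->R2 -> R0=(5,0,0,0) R2=(5,0,0,0)
Op 4: inc R1 by 5 -> R1=(0,5,0,0) value=5
Op 5: inc R3 by 4 -> R3=(0,0,0,9) value=9
Op 6: inc R3 by 1 -> R3=(0,0,0,10) value=10
Op 7: inc R2 by 2 -> R2=(5,0,2,0) value=7
Op 8: inc R2 by 1 -> R2=(5,0,3,0) value=8
Op 9: inc R1 by 2 -> R1=(0,7,0,0) value=7
Op 10: inc R0 by 4 -> R0=(9,0,0,0) value=9
Op 11: merge R3<->R2 -> R3=(5,0,3,10) R2=(5,0,3,10)
Op 12: merge R0<->R1 -> R0=(9,7,0,0) R1=(9,7,0,0)

Answer: 18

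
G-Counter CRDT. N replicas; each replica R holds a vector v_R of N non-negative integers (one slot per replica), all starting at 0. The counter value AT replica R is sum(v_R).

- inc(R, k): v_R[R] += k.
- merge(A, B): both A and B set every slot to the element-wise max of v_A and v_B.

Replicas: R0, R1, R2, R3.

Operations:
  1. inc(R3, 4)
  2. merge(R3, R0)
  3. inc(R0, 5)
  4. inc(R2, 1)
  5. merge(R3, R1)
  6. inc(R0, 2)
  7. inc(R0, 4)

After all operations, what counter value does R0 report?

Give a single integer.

Answer: 15

Derivation:
Op 1: inc R3 by 4 -> R3=(0,0,0,4) value=4
Op 2: merge R3<->R0 -> R3=(0,0,0,4) R0=(0,0,0,4)
Op 3: inc R0 by 5 -> R0=(5,0,0,4) value=9
Op 4: inc R2 by 1 -> R2=(0,0,1,0) value=1
Op 5: merge R3<->R1 -> R3=(0,0,0,4) R1=(0,0,0,4)
Op 6: inc R0 by 2 -> R0=(7,0,0,4) value=11
Op 7: inc R0 by 4 -> R0=(11,0,0,4) value=15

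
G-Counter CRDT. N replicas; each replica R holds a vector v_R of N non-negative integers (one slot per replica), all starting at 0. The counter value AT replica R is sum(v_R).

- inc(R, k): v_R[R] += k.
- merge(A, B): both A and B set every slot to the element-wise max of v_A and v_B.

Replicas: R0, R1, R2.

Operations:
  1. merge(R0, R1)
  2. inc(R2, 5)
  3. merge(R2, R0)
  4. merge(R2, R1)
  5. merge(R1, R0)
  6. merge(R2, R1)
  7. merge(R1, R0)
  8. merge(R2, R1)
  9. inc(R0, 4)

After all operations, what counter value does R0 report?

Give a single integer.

Op 1: merge R0<->R1 -> R0=(0,0,0) R1=(0,0,0)
Op 2: inc R2 by 5 -> R2=(0,0,5) value=5
Op 3: merge R2<->R0 -> R2=(0,0,5) R0=(0,0,5)
Op 4: merge R2<->R1 -> R2=(0,0,5) R1=(0,0,5)
Op 5: merge R1<->R0 -> R1=(0,0,5) R0=(0,0,5)
Op 6: merge R2<->R1 -> R2=(0,0,5) R1=(0,0,5)
Op 7: merge R1<->R0 -> R1=(0,0,5) R0=(0,0,5)
Op 8: merge R2<->R1 -> R2=(0,0,5) R1=(0,0,5)
Op 9: inc R0 by 4 -> R0=(4,0,5) value=9

Answer: 9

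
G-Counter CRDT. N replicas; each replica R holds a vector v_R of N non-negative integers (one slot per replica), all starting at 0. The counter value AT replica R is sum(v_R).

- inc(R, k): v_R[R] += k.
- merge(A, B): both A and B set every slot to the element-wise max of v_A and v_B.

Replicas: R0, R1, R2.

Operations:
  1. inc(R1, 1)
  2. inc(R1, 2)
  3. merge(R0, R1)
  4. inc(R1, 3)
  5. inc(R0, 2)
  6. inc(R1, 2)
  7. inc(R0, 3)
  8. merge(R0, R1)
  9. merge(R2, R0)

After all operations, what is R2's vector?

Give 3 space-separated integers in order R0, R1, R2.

Answer: 5 8 0

Derivation:
Op 1: inc R1 by 1 -> R1=(0,1,0) value=1
Op 2: inc R1 by 2 -> R1=(0,3,0) value=3
Op 3: merge R0<->R1 -> R0=(0,3,0) R1=(0,3,0)
Op 4: inc R1 by 3 -> R1=(0,6,0) value=6
Op 5: inc R0 by 2 -> R0=(2,3,0) value=5
Op 6: inc R1 by 2 -> R1=(0,8,0) value=8
Op 7: inc R0 by 3 -> R0=(5,3,0) value=8
Op 8: merge R0<->R1 -> R0=(5,8,0) R1=(5,8,0)
Op 9: merge R2<->R0 -> R2=(5,8,0) R0=(5,8,0)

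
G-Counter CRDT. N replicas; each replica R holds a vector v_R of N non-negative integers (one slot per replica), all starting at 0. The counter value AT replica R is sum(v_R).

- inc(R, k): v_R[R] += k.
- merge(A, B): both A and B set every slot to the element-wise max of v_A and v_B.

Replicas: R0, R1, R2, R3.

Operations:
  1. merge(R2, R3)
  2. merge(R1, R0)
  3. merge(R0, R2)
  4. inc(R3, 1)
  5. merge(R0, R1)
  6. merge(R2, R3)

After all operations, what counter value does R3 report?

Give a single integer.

Answer: 1

Derivation:
Op 1: merge R2<->R3 -> R2=(0,0,0,0) R3=(0,0,0,0)
Op 2: merge R1<->R0 -> R1=(0,0,0,0) R0=(0,0,0,0)
Op 3: merge R0<->R2 -> R0=(0,0,0,0) R2=(0,0,0,0)
Op 4: inc R3 by 1 -> R3=(0,0,0,1) value=1
Op 5: merge R0<->R1 -> R0=(0,0,0,0) R1=(0,0,0,0)
Op 6: merge R2<->R3 -> R2=(0,0,0,1) R3=(0,0,0,1)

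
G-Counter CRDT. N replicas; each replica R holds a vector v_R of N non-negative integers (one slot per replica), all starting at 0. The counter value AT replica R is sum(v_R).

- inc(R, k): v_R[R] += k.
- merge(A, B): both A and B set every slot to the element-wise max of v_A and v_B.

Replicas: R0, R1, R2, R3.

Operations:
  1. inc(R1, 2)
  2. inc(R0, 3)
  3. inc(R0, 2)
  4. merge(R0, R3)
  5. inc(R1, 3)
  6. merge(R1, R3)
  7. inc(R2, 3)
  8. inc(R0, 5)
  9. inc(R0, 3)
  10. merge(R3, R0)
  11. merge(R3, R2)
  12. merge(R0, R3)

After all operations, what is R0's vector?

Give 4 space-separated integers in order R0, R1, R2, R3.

Op 1: inc R1 by 2 -> R1=(0,2,0,0) value=2
Op 2: inc R0 by 3 -> R0=(3,0,0,0) value=3
Op 3: inc R0 by 2 -> R0=(5,0,0,0) value=5
Op 4: merge R0<->R3 -> R0=(5,0,0,0) R3=(5,0,0,0)
Op 5: inc R1 by 3 -> R1=(0,5,0,0) value=5
Op 6: merge R1<->R3 -> R1=(5,5,0,0) R3=(5,5,0,0)
Op 7: inc R2 by 3 -> R2=(0,0,3,0) value=3
Op 8: inc R0 by 5 -> R0=(10,0,0,0) value=10
Op 9: inc R0 by 3 -> R0=(13,0,0,0) value=13
Op 10: merge R3<->R0 -> R3=(13,5,0,0) R0=(13,5,0,0)
Op 11: merge R3<->R2 -> R3=(13,5,3,0) R2=(13,5,3,0)
Op 12: merge R0<->R3 -> R0=(13,5,3,0) R3=(13,5,3,0)

Answer: 13 5 3 0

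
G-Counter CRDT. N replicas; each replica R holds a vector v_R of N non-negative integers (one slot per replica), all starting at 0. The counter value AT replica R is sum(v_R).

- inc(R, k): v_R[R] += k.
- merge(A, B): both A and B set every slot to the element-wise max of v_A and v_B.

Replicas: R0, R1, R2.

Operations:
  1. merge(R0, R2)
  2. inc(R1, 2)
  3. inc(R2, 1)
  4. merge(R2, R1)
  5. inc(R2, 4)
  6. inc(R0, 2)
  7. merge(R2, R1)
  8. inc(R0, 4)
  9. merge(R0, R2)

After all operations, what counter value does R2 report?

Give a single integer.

Answer: 13

Derivation:
Op 1: merge R0<->R2 -> R0=(0,0,0) R2=(0,0,0)
Op 2: inc R1 by 2 -> R1=(0,2,0) value=2
Op 3: inc R2 by 1 -> R2=(0,0,1) value=1
Op 4: merge R2<->R1 -> R2=(0,2,1) R1=(0,2,1)
Op 5: inc R2 by 4 -> R2=(0,2,5) value=7
Op 6: inc R0 by 2 -> R0=(2,0,0) value=2
Op 7: merge R2<->R1 -> R2=(0,2,5) R1=(0,2,5)
Op 8: inc R0 by 4 -> R0=(6,0,0) value=6
Op 9: merge R0<->R2 -> R0=(6,2,5) R2=(6,2,5)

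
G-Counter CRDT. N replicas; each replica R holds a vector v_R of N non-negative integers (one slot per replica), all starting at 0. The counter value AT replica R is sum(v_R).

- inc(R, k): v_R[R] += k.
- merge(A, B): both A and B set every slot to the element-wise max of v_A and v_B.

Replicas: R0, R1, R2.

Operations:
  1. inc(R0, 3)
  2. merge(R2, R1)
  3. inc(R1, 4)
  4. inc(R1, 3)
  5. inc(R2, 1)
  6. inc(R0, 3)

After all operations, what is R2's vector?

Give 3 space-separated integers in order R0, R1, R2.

Op 1: inc R0 by 3 -> R0=(3,0,0) value=3
Op 2: merge R2<->R1 -> R2=(0,0,0) R1=(0,0,0)
Op 3: inc R1 by 4 -> R1=(0,4,0) value=4
Op 4: inc R1 by 3 -> R1=(0,7,0) value=7
Op 5: inc R2 by 1 -> R2=(0,0,1) value=1
Op 6: inc R0 by 3 -> R0=(6,0,0) value=6

Answer: 0 0 1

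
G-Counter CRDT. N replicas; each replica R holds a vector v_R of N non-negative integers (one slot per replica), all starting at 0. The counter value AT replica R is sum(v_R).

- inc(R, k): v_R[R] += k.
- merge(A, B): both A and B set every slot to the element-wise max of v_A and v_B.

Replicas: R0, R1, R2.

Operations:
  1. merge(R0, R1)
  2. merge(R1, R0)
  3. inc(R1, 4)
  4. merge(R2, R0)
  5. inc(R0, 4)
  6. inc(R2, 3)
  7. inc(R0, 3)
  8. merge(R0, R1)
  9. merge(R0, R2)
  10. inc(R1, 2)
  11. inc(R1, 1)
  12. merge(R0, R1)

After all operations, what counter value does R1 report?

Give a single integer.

Answer: 17

Derivation:
Op 1: merge R0<->R1 -> R0=(0,0,0) R1=(0,0,0)
Op 2: merge R1<->R0 -> R1=(0,0,0) R0=(0,0,0)
Op 3: inc R1 by 4 -> R1=(0,4,0) value=4
Op 4: merge R2<->R0 -> R2=(0,0,0) R0=(0,0,0)
Op 5: inc R0 by 4 -> R0=(4,0,0) value=4
Op 6: inc R2 by 3 -> R2=(0,0,3) value=3
Op 7: inc R0 by 3 -> R0=(7,0,0) value=7
Op 8: merge R0<->R1 -> R0=(7,4,0) R1=(7,4,0)
Op 9: merge R0<->R2 -> R0=(7,4,3) R2=(7,4,3)
Op 10: inc R1 by 2 -> R1=(7,6,0) value=13
Op 11: inc R1 by 1 -> R1=(7,7,0) value=14
Op 12: merge R0<->R1 -> R0=(7,7,3) R1=(7,7,3)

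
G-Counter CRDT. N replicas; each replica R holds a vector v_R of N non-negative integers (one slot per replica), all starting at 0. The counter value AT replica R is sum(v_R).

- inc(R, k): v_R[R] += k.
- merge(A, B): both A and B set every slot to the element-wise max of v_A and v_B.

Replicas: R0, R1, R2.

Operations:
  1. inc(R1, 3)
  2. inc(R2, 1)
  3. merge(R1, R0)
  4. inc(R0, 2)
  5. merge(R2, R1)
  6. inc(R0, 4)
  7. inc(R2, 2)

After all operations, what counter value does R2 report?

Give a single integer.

Answer: 6

Derivation:
Op 1: inc R1 by 3 -> R1=(0,3,0) value=3
Op 2: inc R2 by 1 -> R2=(0,0,1) value=1
Op 3: merge R1<->R0 -> R1=(0,3,0) R0=(0,3,0)
Op 4: inc R0 by 2 -> R0=(2,3,0) value=5
Op 5: merge R2<->R1 -> R2=(0,3,1) R1=(0,3,1)
Op 6: inc R0 by 4 -> R0=(6,3,0) value=9
Op 7: inc R2 by 2 -> R2=(0,3,3) value=6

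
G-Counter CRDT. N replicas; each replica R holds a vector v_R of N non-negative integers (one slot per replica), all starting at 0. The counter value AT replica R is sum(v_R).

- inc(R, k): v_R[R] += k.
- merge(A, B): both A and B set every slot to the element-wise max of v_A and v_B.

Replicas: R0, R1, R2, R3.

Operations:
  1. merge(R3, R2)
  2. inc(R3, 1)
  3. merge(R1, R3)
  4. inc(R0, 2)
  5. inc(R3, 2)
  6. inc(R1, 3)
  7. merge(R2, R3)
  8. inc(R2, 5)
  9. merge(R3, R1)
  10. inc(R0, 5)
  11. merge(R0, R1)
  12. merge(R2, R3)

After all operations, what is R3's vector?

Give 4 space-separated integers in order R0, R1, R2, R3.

Op 1: merge R3<->R2 -> R3=(0,0,0,0) R2=(0,0,0,0)
Op 2: inc R3 by 1 -> R3=(0,0,0,1) value=1
Op 3: merge R1<->R3 -> R1=(0,0,0,1) R3=(0,0,0,1)
Op 4: inc R0 by 2 -> R0=(2,0,0,0) value=2
Op 5: inc R3 by 2 -> R3=(0,0,0,3) value=3
Op 6: inc R1 by 3 -> R1=(0,3,0,1) value=4
Op 7: merge R2<->R3 -> R2=(0,0,0,3) R3=(0,0,0,3)
Op 8: inc R2 by 5 -> R2=(0,0,5,3) value=8
Op 9: merge R3<->R1 -> R3=(0,3,0,3) R1=(0,3,0,3)
Op 10: inc R0 by 5 -> R0=(7,0,0,0) value=7
Op 11: merge R0<->R1 -> R0=(7,3,0,3) R1=(7,3,0,3)
Op 12: merge R2<->R3 -> R2=(0,3,5,3) R3=(0,3,5,3)

Answer: 0 3 5 3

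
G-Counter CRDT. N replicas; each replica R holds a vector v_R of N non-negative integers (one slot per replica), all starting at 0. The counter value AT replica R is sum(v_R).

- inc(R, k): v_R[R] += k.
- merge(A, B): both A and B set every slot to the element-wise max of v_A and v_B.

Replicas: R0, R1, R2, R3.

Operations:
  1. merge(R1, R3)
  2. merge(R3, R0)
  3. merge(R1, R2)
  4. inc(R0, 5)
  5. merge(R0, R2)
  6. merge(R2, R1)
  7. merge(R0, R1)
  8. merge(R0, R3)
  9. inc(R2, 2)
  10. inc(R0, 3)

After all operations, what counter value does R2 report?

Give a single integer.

Op 1: merge R1<->R3 -> R1=(0,0,0,0) R3=(0,0,0,0)
Op 2: merge R3<->R0 -> R3=(0,0,0,0) R0=(0,0,0,0)
Op 3: merge R1<->R2 -> R1=(0,0,0,0) R2=(0,0,0,0)
Op 4: inc R0 by 5 -> R0=(5,0,0,0) value=5
Op 5: merge R0<->R2 -> R0=(5,0,0,0) R2=(5,0,0,0)
Op 6: merge R2<->R1 -> R2=(5,0,0,0) R1=(5,0,0,0)
Op 7: merge R0<->R1 -> R0=(5,0,0,0) R1=(5,0,0,0)
Op 8: merge R0<->R3 -> R0=(5,0,0,0) R3=(5,0,0,0)
Op 9: inc R2 by 2 -> R2=(5,0,2,0) value=7
Op 10: inc R0 by 3 -> R0=(8,0,0,0) value=8

Answer: 7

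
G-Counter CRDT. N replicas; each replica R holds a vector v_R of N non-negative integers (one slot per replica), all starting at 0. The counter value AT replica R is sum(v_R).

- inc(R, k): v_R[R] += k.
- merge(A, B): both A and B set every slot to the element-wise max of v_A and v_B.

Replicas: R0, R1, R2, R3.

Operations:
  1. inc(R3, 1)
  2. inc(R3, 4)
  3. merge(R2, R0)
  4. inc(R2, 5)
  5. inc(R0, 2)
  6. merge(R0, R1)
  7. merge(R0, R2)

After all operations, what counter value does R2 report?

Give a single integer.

Op 1: inc R3 by 1 -> R3=(0,0,0,1) value=1
Op 2: inc R3 by 4 -> R3=(0,0,0,5) value=5
Op 3: merge R2<->R0 -> R2=(0,0,0,0) R0=(0,0,0,0)
Op 4: inc R2 by 5 -> R2=(0,0,5,0) value=5
Op 5: inc R0 by 2 -> R0=(2,0,0,0) value=2
Op 6: merge R0<->R1 -> R0=(2,0,0,0) R1=(2,0,0,0)
Op 7: merge R0<->R2 -> R0=(2,0,5,0) R2=(2,0,5,0)

Answer: 7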